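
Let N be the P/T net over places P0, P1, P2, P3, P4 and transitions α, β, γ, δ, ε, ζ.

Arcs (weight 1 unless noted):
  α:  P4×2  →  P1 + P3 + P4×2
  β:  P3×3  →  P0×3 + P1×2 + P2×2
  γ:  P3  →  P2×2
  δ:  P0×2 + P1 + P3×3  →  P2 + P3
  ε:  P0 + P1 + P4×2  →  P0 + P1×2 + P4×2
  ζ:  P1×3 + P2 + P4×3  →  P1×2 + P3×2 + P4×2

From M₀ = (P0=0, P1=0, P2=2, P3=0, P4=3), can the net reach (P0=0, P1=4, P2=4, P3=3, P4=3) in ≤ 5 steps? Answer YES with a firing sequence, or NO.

YES — reachable via ⟨α, α, α, α, γ⟩ (5 firings)

step 1: fire α:  (P0=0, P1=0, P2=2, P3=0, P4=3) → (P0=0, P1=1, P2=2, P3=1, P4=3)
step 2: fire α:  (P0=0, P1=1, P2=2, P3=1, P4=3) → (P0=0, P1=2, P2=2, P3=2, P4=3)
step 3: fire α:  (P0=0, P1=2, P2=2, P3=2, P4=3) → (P0=0, P1=3, P2=2, P3=3, P4=3)
step 4: fire α:  (P0=0, P1=3, P2=2, P3=3, P4=3) → (P0=0, P1=4, P2=2, P3=4, P4=3)
step 5: fire γ:  (P0=0, P1=4, P2=2, P3=4, P4=3) → (P0=0, P1=4, P2=4, P3=3, P4=3)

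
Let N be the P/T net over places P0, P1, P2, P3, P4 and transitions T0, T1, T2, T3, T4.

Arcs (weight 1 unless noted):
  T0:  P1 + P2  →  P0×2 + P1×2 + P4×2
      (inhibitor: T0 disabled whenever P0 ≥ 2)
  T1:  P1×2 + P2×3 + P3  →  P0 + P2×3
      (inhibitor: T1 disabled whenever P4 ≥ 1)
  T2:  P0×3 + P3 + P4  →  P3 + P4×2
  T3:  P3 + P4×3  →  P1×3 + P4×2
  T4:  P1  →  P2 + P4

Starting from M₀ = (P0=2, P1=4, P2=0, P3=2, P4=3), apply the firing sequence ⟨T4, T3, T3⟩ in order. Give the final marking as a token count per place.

(P0=2, P1=9, P2=1, P3=0, P4=2)

step 1: fire T4:  (P0=2, P1=4, P2=0, P3=2, P4=3) → (P0=2, P1=3, P2=1, P3=2, P4=4)
step 2: fire T3:  (P0=2, P1=3, P2=1, P3=2, P4=4) → (P0=2, P1=6, P2=1, P3=1, P4=3)
step 3: fire T3:  (P0=2, P1=6, P2=1, P3=1, P4=3) → (P0=2, P1=9, P2=1, P3=0, P4=2)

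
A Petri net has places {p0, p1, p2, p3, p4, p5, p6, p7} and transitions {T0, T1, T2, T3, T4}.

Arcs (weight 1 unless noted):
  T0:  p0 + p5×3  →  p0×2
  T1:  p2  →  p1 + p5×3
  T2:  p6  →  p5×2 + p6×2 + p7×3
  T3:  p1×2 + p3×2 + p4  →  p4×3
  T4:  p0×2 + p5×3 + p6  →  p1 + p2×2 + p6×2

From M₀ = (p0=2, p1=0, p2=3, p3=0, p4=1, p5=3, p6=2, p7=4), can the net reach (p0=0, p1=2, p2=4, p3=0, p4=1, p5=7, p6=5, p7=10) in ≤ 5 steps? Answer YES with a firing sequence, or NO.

YES — reachable via ⟨T1, T2, T2, T4⟩ (4 firings)

step 1: fire T1:  (p0=2, p1=0, p2=3, p3=0, p4=1, p5=3, p6=2, p7=4) → (p0=2, p1=1, p2=2, p3=0, p4=1, p5=6, p6=2, p7=4)
step 2: fire T2:  (p0=2, p1=1, p2=2, p3=0, p4=1, p5=6, p6=2, p7=4) → (p0=2, p1=1, p2=2, p3=0, p4=1, p5=8, p6=3, p7=7)
step 3: fire T2:  (p0=2, p1=1, p2=2, p3=0, p4=1, p5=8, p6=3, p7=7) → (p0=2, p1=1, p2=2, p3=0, p4=1, p5=10, p6=4, p7=10)
step 4: fire T4:  (p0=2, p1=1, p2=2, p3=0, p4=1, p5=10, p6=4, p7=10) → (p0=0, p1=2, p2=4, p3=0, p4=1, p5=7, p6=5, p7=10)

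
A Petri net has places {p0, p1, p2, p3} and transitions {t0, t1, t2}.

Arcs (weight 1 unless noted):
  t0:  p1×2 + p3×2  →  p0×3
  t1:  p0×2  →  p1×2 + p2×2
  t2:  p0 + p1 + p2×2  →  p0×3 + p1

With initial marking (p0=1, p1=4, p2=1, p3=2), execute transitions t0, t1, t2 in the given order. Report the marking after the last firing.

(p0=4, p1=4, p2=1, p3=0)

step 1: fire t0:  (p0=1, p1=4, p2=1, p3=2) → (p0=4, p1=2, p2=1, p3=0)
step 2: fire t1:  (p0=4, p1=2, p2=1, p3=0) → (p0=2, p1=4, p2=3, p3=0)
step 3: fire t2:  (p0=2, p1=4, p2=3, p3=0) → (p0=4, p1=4, p2=1, p3=0)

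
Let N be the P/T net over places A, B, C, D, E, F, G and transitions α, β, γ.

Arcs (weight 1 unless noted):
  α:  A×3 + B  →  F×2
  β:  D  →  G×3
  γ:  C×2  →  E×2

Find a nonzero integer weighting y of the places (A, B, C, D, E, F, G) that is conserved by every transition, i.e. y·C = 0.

Incidence matrix C (rows=places, cols=transitions):
        α    β    γ
    A  -3    0    0
    B  -1    0    0
    C   0    0   -2
    D   0   -1    0
    E   0    0    2
    F   2    0    0
    G   0    3    0

Candidate y = [1, -3, 0, 0, 0, 0, 0]; check y·C column-wise:
  col α: 1·-3 + -3·-1 + 0·2 = 0
  col β: 1·0 + -3·0 + 0·-1 + 0·3 = 0
  col γ: 1·0 + -3·0 + 0·-2 + 0·2 = 0

y = (A:1, B:-3, C:0, D:0, E:0, F:0, G:0)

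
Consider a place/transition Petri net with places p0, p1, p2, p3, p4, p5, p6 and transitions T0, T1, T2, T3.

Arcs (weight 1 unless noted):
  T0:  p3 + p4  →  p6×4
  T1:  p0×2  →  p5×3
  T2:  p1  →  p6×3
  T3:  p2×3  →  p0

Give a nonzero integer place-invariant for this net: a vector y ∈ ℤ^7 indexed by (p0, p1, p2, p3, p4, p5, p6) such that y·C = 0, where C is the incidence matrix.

y = (p0:0, p1:0, p2:0, p3:1, p4:-1, p5:0, p6:0)

Incidence matrix C (rows=places, cols=transitions):
       T0   T1   T2   T3
   p0   0   -2    0    1
   p1   0    0   -1    0
   p2   0    0    0   -3
   p3  -1    0    0    0
   p4  -1    0    0    0
   p5   0    3    0    0
   p6   4    0    3    0

Candidate y = [0, 0, 0, 1, -1, 0, 0]; check y·C column-wise:
  col T0: 1·-1 + -1·-1 + 0·4 = 0
  col T1: 0·-2 + 1·0 + -1·0 + 0·3 = 0
  col T2: 0·-1 + 1·0 + -1·0 + 0·3 = 0
  col T3: 0·1 + 0·-3 + 1·0 + -1·0 = 0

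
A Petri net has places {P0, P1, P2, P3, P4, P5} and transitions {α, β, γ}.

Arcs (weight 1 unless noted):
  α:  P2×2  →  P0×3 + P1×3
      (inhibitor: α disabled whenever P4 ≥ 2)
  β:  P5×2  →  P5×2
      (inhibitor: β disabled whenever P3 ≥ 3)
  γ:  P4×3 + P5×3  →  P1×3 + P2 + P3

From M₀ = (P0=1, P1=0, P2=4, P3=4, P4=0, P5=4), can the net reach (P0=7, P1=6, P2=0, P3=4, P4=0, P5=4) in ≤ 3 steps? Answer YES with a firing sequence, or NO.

step 1: fire α:  (P0=1, P1=0, P2=4, P3=4, P4=0, P5=4) → (P0=4, P1=3, P2=2, P3=4, P4=0, P5=4)
step 2: fire α:  (P0=4, P1=3, P2=2, P3=4, P4=0, P5=4) → (P0=7, P1=6, P2=0, P3=4, P4=0, P5=4)

YES — reachable via ⟨α, α⟩ (2 firings)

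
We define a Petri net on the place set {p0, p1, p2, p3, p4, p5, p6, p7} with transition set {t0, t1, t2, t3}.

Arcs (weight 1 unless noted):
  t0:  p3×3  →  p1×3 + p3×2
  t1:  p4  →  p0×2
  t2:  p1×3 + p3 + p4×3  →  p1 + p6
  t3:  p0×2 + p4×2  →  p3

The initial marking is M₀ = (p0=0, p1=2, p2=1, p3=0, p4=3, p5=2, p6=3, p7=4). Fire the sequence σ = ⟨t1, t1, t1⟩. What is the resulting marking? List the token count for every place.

(p0=6, p1=2, p2=1, p3=0, p4=0, p5=2, p6=3, p7=4)

step 1: fire t1:  (p0=0, p1=2, p2=1, p3=0, p4=3, p5=2, p6=3, p7=4) → (p0=2, p1=2, p2=1, p3=0, p4=2, p5=2, p6=3, p7=4)
step 2: fire t1:  (p0=2, p1=2, p2=1, p3=0, p4=2, p5=2, p6=3, p7=4) → (p0=4, p1=2, p2=1, p3=0, p4=1, p5=2, p6=3, p7=4)
step 3: fire t1:  (p0=4, p1=2, p2=1, p3=0, p4=1, p5=2, p6=3, p7=4) → (p0=6, p1=2, p2=1, p3=0, p4=0, p5=2, p6=3, p7=4)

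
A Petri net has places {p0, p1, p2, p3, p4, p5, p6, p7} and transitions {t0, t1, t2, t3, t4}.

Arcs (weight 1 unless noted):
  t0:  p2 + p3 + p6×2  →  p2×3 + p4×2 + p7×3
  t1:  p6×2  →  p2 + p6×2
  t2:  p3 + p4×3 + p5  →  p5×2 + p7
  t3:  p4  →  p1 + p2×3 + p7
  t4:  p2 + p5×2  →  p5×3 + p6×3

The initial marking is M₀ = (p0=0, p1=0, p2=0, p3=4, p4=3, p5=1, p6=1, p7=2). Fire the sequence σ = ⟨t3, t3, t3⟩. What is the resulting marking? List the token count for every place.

step 1: fire t3:  (p0=0, p1=0, p2=0, p3=4, p4=3, p5=1, p6=1, p7=2) → (p0=0, p1=1, p2=3, p3=4, p4=2, p5=1, p6=1, p7=3)
step 2: fire t3:  (p0=0, p1=1, p2=3, p3=4, p4=2, p5=1, p6=1, p7=3) → (p0=0, p1=2, p2=6, p3=4, p4=1, p5=1, p6=1, p7=4)
step 3: fire t3:  (p0=0, p1=2, p2=6, p3=4, p4=1, p5=1, p6=1, p7=4) → (p0=0, p1=3, p2=9, p3=4, p4=0, p5=1, p6=1, p7=5)

(p0=0, p1=3, p2=9, p3=4, p4=0, p5=1, p6=1, p7=5)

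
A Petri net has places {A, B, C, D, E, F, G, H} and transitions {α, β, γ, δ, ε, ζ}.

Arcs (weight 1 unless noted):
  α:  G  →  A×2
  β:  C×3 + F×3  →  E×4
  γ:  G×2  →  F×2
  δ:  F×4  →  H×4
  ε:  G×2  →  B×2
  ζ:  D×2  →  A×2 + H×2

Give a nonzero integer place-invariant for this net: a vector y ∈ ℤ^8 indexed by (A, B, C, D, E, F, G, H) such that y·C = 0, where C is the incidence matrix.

y = (A:0, B:0, C:4, D:0, E:3, F:0, G:0, H:0)

Incidence matrix C (rows=places, cols=transitions):
        α    β    γ    δ    ε    ζ
    A   2    0    0    0    0    2
    B   0    0    0    0    2    0
    C   0   -3    0    0    0    0
    D   0    0    0    0    0   -2
    E   0    4    0    0    0    0
    F   0   -3    2   -4    0    0
    G  -1    0   -2    0   -2    0
    H   0    0    0    4    0    2

Candidate y = [0, 0, 4, 0, 3, 0, 0, 0]; check y·C column-wise:
  col α: 0·2 + 4·0 + 3·0 + 0·-1 = 0
  col β: 4·-3 + 3·4 + 0·-3 = 0
  col γ: 4·0 + 3·0 + 0·2 + 0·-2 = 0
  col δ: 4·0 + 3·0 + 0·-4 + 0·4 = 0
  col ε: 0·2 + 4·0 + 3·0 + 0·-2 = 0
  col ζ: 0·2 + 4·0 + 0·-2 + 3·0 + 0·2 = 0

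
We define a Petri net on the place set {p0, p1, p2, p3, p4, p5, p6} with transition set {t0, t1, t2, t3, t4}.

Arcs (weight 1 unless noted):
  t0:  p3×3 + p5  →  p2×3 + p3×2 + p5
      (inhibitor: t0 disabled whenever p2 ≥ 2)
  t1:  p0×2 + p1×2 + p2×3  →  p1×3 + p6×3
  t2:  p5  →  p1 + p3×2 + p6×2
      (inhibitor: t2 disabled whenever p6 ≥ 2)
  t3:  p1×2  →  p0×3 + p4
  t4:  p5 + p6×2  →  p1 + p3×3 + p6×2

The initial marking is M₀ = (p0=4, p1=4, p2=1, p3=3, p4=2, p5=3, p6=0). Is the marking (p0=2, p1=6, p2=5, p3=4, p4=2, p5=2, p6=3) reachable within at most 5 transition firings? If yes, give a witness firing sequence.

depth 0: 1 marking
depth 1: 4 markings reached so far
depth 2: 10 markings reached so far
depth 3: 19 markings reached so far
depth 4: 31 markings reached so far
depth 5: 47 markings reached so far
target is not among the 47 markings reachable within 5 steps

NO — not reachable within 5 firings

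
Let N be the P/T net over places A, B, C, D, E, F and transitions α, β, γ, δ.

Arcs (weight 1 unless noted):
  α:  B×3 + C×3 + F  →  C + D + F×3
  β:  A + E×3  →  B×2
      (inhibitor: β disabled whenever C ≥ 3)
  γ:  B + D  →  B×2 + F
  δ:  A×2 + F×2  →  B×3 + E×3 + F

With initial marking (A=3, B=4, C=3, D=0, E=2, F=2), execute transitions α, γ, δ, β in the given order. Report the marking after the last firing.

(A=0, B=7, C=1, D=0, E=2, F=4)

step 1: fire α:  (A=3, B=4, C=3, D=0, E=2, F=2) → (A=3, B=1, C=1, D=1, E=2, F=4)
step 2: fire γ:  (A=3, B=1, C=1, D=1, E=2, F=4) → (A=3, B=2, C=1, D=0, E=2, F=5)
step 3: fire δ:  (A=3, B=2, C=1, D=0, E=2, F=5) → (A=1, B=5, C=1, D=0, E=5, F=4)
step 4: fire β:  (A=1, B=5, C=1, D=0, E=5, F=4) → (A=0, B=7, C=1, D=0, E=2, F=4)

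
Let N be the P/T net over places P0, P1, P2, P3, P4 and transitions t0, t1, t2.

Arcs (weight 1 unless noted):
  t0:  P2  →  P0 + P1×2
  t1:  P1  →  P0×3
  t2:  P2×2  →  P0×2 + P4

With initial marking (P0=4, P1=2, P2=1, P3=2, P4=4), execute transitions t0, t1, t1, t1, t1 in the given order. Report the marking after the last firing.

step 1: fire t0:  (P0=4, P1=2, P2=1, P3=2, P4=4) → (P0=5, P1=4, P2=0, P3=2, P4=4)
step 2: fire t1:  (P0=5, P1=4, P2=0, P3=2, P4=4) → (P0=8, P1=3, P2=0, P3=2, P4=4)
step 3: fire t1:  (P0=8, P1=3, P2=0, P3=2, P4=4) → (P0=11, P1=2, P2=0, P3=2, P4=4)
step 4: fire t1:  (P0=11, P1=2, P2=0, P3=2, P4=4) → (P0=14, P1=1, P2=0, P3=2, P4=4)
step 5: fire t1:  (P0=14, P1=1, P2=0, P3=2, P4=4) → (P0=17, P1=0, P2=0, P3=2, P4=4)

(P0=17, P1=0, P2=0, P3=2, P4=4)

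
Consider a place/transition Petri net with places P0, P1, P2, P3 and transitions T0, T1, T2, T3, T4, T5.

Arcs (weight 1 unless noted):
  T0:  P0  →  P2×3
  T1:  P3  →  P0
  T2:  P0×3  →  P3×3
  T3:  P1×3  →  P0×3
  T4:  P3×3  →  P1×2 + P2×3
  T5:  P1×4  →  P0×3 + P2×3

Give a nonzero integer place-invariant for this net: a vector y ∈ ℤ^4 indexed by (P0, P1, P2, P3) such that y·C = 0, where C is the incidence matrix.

y = (P0:3, P1:3, P2:1, P3:3)

Incidence matrix C (rows=places, cols=transitions):
       T0   T1   T2   T3   T4   T5
   P0  -1    1   -3    3    0    3
   P1   0    0    0   -3    2   -4
   P2   3    0    0    0    3    3
   P3   0   -1    3    0   -3    0

Candidate y = [3, 3, 1, 3]; check y·C column-wise:
  col T0: 3·-1 + 3·0 + 1·3 + 3·0 = 0
  col T1: 3·1 + 3·0 + 1·0 + 3·-1 = 0
  col T2: 3·-3 + 3·0 + 1·0 + 3·3 = 0
  col T3: 3·3 + 3·-3 + 1·0 + 3·0 = 0
  col T4: 3·0 + 3·2 + 1·3 + 3·-3 = 0
  col T5: 3·3 + 3·-4 + 1·3 + 3·0 = 0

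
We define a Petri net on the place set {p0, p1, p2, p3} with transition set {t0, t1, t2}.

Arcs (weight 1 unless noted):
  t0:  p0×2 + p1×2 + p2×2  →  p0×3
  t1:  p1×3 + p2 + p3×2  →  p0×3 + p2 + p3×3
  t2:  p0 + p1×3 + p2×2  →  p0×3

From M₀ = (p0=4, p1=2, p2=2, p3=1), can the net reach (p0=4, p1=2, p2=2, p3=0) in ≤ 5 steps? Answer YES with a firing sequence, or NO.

depth 0: 1 marking
depth 1: 2 markings reached so far
depth 2: 2 markings reached so far
(frontier empty at depth 2; search complete)
target is not among the 2 markings reachable within 5 steps

NO — not reachable within 5 firings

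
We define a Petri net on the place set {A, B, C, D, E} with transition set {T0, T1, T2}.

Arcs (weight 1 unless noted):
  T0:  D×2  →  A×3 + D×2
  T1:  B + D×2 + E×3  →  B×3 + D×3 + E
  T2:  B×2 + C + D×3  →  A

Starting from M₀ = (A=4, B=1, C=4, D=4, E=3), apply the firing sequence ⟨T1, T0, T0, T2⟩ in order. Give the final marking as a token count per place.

step 1: fire T1:  (A=4, B=1, C=4, D=4, E=3) → (A=4, B=3, C=4, D=5, E=1)
step 2: fire T0:  (A=4, B=3, C=4, D=5, E=1) → (A=7, B=3, C=4, D=5, E=1)
step 3: fire T0:  (A=7, B=3, C=4, D=5, E=1) → (A=10, B=3, C=4, D=5, E=1)
step 4: fire T2:  (A=10, B=3, C=4, D=5, E=1) → (A=11, B=1, C=3, D=2, E=1)

(A=11, B=1, C=3, D=2, E=1)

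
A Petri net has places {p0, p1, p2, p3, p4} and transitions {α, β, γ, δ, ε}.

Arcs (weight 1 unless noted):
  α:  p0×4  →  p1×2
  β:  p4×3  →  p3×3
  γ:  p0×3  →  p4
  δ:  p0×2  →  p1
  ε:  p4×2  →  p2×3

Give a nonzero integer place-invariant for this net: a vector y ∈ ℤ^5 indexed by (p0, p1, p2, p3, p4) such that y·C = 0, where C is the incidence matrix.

Incidence matrix C (rows=places, cols=transitions):
        α    β    γ    δ    ε
   p0  -4    0   -3   -2    0
   p1   2    0    0    1    0
   p2   0    0    0    0    3
   p3   0    3    0    0    0
   p4   0   -3    1    0   -2

Candidate y = [1, 2, 2, 3, 3]; check y·C column-wise:
  col α: 1·-4 + 2·2 + 2·0 + 3·0 + 3·0 = 0
  col β: 1·0 + 2·0 + 2·0 + 3·3 + 3·-3 = 0
  col γ: 1·-3 + 2·0 + 2·0 + 3·0 + 3·1 = 0
  col δ: 1·-2 + 2·1 + 2·0 + 3·0 + 3·0 = 0
  col ε: 1·0 + 2·0 + 2·3 + 3·0 + 3·-2 = 0

y = (p0:1, p1:2, p2:2, p3:3, p4:3)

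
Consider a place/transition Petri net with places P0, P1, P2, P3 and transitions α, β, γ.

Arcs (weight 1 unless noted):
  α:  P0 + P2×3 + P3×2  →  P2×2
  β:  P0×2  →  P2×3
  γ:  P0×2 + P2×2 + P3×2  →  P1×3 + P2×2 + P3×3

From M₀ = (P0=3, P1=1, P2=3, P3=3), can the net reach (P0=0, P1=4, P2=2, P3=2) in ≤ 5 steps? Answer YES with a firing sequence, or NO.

step 1: fire γ:  (P0=3, P1=1, P2=3, P3=3) → (P0=1, P1=4, P2=3, P3=4)
step 2: fire α:  (P0=1, P1=4, P2=3, P3=4) → (P0=0, P1=4, P2=2, P3=2)

YES — reachable via ⟨γ, α⟩ (2 firings)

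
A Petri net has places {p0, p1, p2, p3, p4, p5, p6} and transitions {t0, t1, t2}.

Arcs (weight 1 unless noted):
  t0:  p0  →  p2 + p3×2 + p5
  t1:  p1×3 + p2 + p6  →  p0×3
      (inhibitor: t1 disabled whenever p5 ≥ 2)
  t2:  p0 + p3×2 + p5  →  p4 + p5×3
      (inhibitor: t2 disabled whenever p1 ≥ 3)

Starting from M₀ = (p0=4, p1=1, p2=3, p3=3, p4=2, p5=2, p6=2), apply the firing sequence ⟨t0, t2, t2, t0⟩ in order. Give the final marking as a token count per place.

(p0=0, p1=1, p2=5, p3=3, p4=4, p5=8, p6=2)

step 1: fire t0:  (p0=4, p1=1, p2=3, p3=3, p4=2, p5=2, p6=2) → (p0=3, p1=1, p2=4, p3=5, p4=2, p5=3, p6=2)
step 2: fire t2:  (p0=3, p1=1, p2=4, p3=5, p4=2, p5=3, p6=2) → (p0=2, p1=1, p2=4, p3=3, p4=3, p5=5, p6=2)
step 3: fire t2:  (p0=2, p1=1, p2=4, p3=3, p4=3, p5=5, p6=2) → (p0=1, p1=1, p2=4, p3=1, p4=4, p5=7, p6=2)
step 4: fire t0:  (p0=1, p1=1, p2=4, p3=1, p4=4, p5=7, p6=2) → (p0=0, p1=1, p2=5, p3=3, p4=4, p5=8, p6=2)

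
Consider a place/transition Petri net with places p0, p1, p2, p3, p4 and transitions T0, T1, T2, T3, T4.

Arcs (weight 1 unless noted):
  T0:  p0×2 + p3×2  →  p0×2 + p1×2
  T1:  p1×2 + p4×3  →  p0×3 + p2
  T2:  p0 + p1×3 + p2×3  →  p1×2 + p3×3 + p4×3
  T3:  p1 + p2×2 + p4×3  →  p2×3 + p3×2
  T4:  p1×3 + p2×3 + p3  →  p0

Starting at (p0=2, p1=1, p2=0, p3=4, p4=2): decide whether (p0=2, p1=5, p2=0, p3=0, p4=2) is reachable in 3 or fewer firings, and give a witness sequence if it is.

YES — reachable via ⟨T0, T0⟩ (2 firings)

step 1: fire T0:  (p0=2, p1=1, p2=0, p3=4, p4=2) → (p0=2, p1=3, p2=0, p3=2, p4=2)
step 2: fire T0:  (p0=2, p1=3, p2=0, p3=2, p4=2) → (p0=2, p1=5, p2=0, p3=0, p4=2)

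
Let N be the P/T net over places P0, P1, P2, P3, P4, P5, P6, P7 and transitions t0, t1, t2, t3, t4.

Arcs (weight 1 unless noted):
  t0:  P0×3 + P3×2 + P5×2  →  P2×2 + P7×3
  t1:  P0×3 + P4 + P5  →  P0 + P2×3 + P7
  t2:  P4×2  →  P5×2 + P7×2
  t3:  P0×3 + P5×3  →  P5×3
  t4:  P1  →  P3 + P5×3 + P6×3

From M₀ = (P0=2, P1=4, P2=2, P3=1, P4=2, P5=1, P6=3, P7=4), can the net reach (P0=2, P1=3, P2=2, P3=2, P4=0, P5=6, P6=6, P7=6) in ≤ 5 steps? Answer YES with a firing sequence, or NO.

step 1: fire t2:  (P0=2, P1=4, P2=2, P3=1, P4=2, P5=1, P6=3, P7=4) → (P0=2, P1=4, P2=2, P3=1, P4=0, P5=3, P6=3, P7=6)
step 2: fire t4:  (P0=2, P1=4, P2=2, P3=1, P4=0, P5=3, P6=3, P7=6) → (P0=2, P1=3, P2=2, P3=2, P4=0, P5=6, P6=6, P7=6)

YES — reachable via ⟨t2, t4⟩ (2 firings)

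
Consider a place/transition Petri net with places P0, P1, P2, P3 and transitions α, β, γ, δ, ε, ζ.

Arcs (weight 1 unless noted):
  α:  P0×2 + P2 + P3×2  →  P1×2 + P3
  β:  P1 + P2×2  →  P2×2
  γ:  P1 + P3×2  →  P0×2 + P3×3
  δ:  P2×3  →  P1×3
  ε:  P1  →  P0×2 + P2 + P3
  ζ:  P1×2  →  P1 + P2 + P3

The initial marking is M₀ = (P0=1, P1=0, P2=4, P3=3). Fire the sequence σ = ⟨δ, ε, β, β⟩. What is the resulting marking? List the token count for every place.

step 1: fire δ:  (P0=1, P1=0, P2=4, P3=3) → (P0=1, P1=3, P2=1, P3=3)
step 2: fire ε:  (P0=1, P1=3, P2=1, P3=3) → (P0=3, P1=2, P2=2, P3=4)
step 3: fire β:  (P0=3, P1=2, P2=2, P3=4) → (P0=3, P1=1, P2=2, P3=4)
step 4: fire β:  (P0=3, P1=1, P2=2, P3=4) → (P0=3, P1=0, P2=2, P3=4)

(P0=3, P1=0, P2=2, P3=4)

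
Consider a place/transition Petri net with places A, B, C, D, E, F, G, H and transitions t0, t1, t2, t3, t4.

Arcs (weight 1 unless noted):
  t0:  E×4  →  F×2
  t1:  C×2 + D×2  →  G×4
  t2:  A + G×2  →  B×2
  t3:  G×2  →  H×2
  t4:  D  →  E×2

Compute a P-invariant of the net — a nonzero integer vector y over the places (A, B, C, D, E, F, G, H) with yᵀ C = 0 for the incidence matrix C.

Incidence matrix C (rows=places, cols=transitions):
       t0   t1   t2   t3   t4
    A   0    0   -1    0    0
    B   0    0    2    0    0
    C   0   -2    0    0    0
    D   0   -2    0    0   -1
    E  -4    0    0    0    2
    F   2    0    0    0    0
    G   0    4   -2   -2    0
    H   0    0    0    2    0

Candidate y = [2, 1, 0, 0, 0, 0, 0, 0]; check y·C column-wise:
  col t0: 2·0 + 1·0 + 0·-4 + 0·2 = 0
  col t1: 2·0 + 1·0 + 0·-2 + 0·-2 + 0·4 = 0
  col t2: 2·-1 + 1·2 + 0·-2 = 0
  col t3: 2·0 + 1·0 + 0·-2 + 0·2 = 0
  col t4: 2·0 + 1·0 + 0·-1 + 0·2 = 0

y = (A:2, B:1, C:0, D:0, E:0, F:0, G:0, H:0)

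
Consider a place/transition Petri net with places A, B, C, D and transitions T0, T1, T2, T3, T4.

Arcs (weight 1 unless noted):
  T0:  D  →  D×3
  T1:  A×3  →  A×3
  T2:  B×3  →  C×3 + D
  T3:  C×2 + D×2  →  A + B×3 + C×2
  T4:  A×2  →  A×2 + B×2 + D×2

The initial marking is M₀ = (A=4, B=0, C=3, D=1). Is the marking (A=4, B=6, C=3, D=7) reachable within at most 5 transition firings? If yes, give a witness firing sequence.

step 1: fire T4:  (A=4, B=0, C=3, D=1) → (A=4, B=2, C=3, D=3)
step 2: fire T4:  (A=4, B=2, C=3, D=3) → (A=4, B=4, C=3, D=5)
step 3: fire T4:  (A=4, B=4, C=3, D=5) → (A=4, B=6, C=3, D=7)

YES — reachable via ⟨T4, T4, T4⟩ (3 firings)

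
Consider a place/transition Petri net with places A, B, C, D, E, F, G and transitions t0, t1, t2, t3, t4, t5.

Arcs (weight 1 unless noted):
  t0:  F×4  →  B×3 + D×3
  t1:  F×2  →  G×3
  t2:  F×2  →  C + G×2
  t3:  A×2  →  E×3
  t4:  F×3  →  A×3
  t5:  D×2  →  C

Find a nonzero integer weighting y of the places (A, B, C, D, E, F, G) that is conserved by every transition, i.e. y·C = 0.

y = (A:3, B:3, C:2, D:1, E:2, F:3, G:2)

Incidence matrix C (rows=places, cols=transitions):
       t0   t1   t2   t3   t4   t5
    A   0    0    0   -2    3    0
    B   3    0    0    0    0    0
    C   0    0    1    0    0    1
    D   3    0    0    0    0   -2
    E   0    0    0    3    0    0
    F  -4   -2   -2    0   -3    0
    G   0    3    2    0    0    0

Candidate y = [3, 3, 2, 1, 2, 3, 2]; check y·C column-wise:
  col t0: 3·0 + 3·3 + 2·0 + 1·3 + 2·0 + 3·-4 + 2·0 = 0
  col t1: 3·0 + 3·0 + 2·0 + 1·0 + 2·0 + 3·-2 + 2·3 = 0
  col t2: 3·0 + 3·0 + 2·1 + 1·0 + 2·0 + 3·-2 + 2·2 = 0
  col t3: 3·-2 + 3·0 + 2·0 + 1·0 + 2·3 + 3·0 + 2·0 = 0
  col t4: 3·3 + 3·0 + 2·0 + 1·0 + 2·0 + 3·-3 + 2·0 = 0
  col t5: 3·0 + 3·0 + 2·1 + 1·-2 + 2·0 + 3·0 + 2·0 = 0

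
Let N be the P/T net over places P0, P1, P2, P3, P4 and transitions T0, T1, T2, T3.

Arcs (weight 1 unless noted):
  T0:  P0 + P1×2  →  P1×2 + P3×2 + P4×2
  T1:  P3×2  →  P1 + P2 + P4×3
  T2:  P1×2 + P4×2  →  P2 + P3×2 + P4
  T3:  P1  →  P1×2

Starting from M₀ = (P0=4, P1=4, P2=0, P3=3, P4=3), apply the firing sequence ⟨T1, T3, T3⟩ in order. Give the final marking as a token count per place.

step 1: fire T1:  (P0=4, P1=4, P2=0, P3=3, P4=3) → (P0=4, P1=5, P2=1, P3=1, P4=6)
step 2: fire T3:  (P0=4, P1=5, P2=1, P3=1, P4=6) → (P0=4, P1=6, P2=1, P3=1, P4=6)
step 3: fire T3:  (P0=4, P1=6, P2=1, P3=1, P4=6) → (P0=4, P1=7, P2=1, P3=1, P4=6)

(P0=4, P1=7, P2=1, P3=1, P4=6)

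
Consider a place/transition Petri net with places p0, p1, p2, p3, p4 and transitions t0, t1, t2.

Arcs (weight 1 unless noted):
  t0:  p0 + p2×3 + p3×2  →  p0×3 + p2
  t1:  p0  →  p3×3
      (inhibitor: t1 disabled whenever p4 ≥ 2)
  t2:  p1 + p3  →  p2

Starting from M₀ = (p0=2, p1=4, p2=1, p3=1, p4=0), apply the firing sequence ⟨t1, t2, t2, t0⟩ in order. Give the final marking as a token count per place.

(p0=3, p1=2, p2=1, p3=0, p4=0)

step 1: fire t1:  (p0=2, p1=4, p2=1, p3=1, p4=0) → (p0=1, p1=4, p2=1, p3=4, p4=0)
step 2: fire t2:  (p0=1, p1=4, p2=1, p3=4, p4=0) → (p0=1, p1=3, p2=2, p3=3, p4=0)
step 3: fire t2:  (p0=1, p1=3, p2=2, p3=3, p4=0) → (p0=1, p1=2, p2=3, p3=2, p4=0)
step 4: fire t0:  (p0=1, p1=2, p2=3, p3=2, p4=0) → (p0=3, p1=2, p2=1, p3=0, p4=0)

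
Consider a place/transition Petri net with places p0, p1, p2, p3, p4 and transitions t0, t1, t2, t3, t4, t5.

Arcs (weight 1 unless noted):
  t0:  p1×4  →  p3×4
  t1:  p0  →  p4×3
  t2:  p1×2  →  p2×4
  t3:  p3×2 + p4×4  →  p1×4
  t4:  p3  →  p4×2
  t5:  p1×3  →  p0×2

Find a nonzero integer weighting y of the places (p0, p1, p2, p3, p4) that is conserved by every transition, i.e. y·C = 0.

Incidence matrix C (rows=places, cols=transitions):
       t0   t1   t2   t3   t4   t5
   p0   0   -1    0    0    0    2
   p1  -4    0   -2    4    0   -3
   p2   0    0    4    0    0    0
   p3   4    0    0   -2   -1    0
   p4   0    3    0   -4    2    0

Candidate y = [3, 2, 1, 2, 1]; check y·C column-wise:
  col t0: 3·0 + 2·-4 + 1·0 + 2·4 + 1·0 = 0
  col t1: 3·-1 + 2·0 + 1·0 + 2·0 + 1·3 = 0
  col t2: 3·0 + 2·-2 + 1·4 + 2·0 + 1·0 = 0
  col t3: 3·0 + 2·4 + 1·0 + 2·-2 + 1·-4 = 0
  col t4: 3·0 + 2·0 + 1·0 + 2·-1 + 1·2 = 0
  col t5: 3·2 + 2·-3 + 1·0 + 2·0 + 1·0 = 0

y = (p0:3, p1:2, p2:1, p3:2, p4:1)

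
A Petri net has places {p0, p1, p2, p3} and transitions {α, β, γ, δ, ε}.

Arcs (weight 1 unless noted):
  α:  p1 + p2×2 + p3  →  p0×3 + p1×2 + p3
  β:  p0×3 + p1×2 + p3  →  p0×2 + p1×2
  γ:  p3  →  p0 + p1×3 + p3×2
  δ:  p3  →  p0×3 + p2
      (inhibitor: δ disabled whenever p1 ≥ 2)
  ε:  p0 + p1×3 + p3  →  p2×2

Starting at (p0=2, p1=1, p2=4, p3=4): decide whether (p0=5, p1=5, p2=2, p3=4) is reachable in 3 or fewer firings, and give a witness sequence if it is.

YES — reachable via ⟨α, β, γ⟩ (3 firings)

step 1: fire α:  (p0=2, p1=1, p2=4, p3=4) → (p0=5, p1=2, p2=2, p3=4)
step 2: fire β:  (p0=5, p1=2, p2=2, p3=4) → (p0=4, p1=2, p2=2, p3=3)
step 3: fire γ:  (p0=4, p1=2, p2=2, p3=3) → (p0=5, p1=5, p2=2, p3=4)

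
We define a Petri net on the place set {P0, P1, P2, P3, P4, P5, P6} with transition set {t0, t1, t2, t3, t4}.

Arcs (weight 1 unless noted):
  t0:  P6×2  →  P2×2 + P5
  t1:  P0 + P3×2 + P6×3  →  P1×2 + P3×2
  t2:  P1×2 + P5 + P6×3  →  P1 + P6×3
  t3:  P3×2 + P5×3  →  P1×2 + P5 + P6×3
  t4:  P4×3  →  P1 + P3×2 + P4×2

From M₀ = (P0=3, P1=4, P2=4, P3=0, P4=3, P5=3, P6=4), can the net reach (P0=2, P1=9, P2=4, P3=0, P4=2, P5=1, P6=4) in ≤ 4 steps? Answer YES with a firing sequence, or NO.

step 1: fire t4:  (P0=3, P1=4, P2=4, P3=0, P4=3, P5=3, P6=4) → (P0=3, P1=5, P2=4, P3=2, P4=2, P5=3, P6=4)
step 2: fire t1:  (P0=3, P1=5, P2=4, P3=2, P4=2, P5=3, P6=4) → (P0=2, P1=7, P2=4, P3=2, P4=2, P5=3, P6=1)
step 3: fire t3:  (P0=2, P1=7, P2=4, P3=2, P4=2, P5=3, P6=1) → (P0=2, P1=9, P2=4, P3=0, P4=2, P5=1, P6=4)

YES — reachable via ⟨t4, t1, t3⟩ (3 firings)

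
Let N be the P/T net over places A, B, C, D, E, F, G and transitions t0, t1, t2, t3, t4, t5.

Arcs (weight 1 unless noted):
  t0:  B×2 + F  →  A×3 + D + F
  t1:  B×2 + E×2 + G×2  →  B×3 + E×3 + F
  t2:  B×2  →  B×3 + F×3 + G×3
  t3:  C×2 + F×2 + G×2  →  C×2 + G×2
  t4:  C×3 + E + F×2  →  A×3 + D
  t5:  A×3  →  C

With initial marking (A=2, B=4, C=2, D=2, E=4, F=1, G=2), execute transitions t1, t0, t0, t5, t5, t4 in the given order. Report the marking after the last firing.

(A=5, B=1, C=1, D=5, E=4, F=0, G=0)

step 1: fire t1:  (A=2, B=4, C=2, D=2, E=4, F=1, G=2) → (A=2, B=5, C=2, D=2, E=5, F=2, G=0)
step 2: fire t0:  (A=2, B=5, C=2, D=2, E=5, F=2, G=0) → (A=5, B=3, C=2, D=3, E=5, F=2, G=0)
step 3: fire t0:  (A=5, B=3, C=2, D=3, E=5, F=2, G=0) → (A=8, B=1, C=2, D=4, E=5, F=2, G=0)
step 4: fire t5:  (A=8, B=1, C=2, D=4, E=5, F=2, G=0) → (A=5, B=1, C=3, D=4, E=5, F=2, G=0)
step 5: fire t5:  (A=5, B=1, C=3, D=4, E=5, F=2, G=0) → (A=2, B=1, C=4, D=4, E=5, F=2, G=0)
step 6: fire t4:  (A=2, B=1, C=4, D=4, E=5, F=2, G=0) → (A=5, B=1, C=1, D=5, E=4, F=0, G=0)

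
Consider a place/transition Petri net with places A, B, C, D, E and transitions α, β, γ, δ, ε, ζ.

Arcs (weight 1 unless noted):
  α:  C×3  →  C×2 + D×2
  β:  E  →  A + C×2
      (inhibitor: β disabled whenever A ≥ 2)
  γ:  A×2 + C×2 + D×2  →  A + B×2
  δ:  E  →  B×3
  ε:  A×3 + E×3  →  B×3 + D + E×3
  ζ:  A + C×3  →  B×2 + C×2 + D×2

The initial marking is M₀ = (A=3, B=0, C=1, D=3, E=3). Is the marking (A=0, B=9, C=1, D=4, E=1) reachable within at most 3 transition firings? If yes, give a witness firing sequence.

step 1: fire ε:  (A=3, B=0, C=1, D=3, E=3) → (A=0, B=3, C=1, D=4, E=3)
step 2: fire δ:  (A=0, B=3, C=1, D=4, E=3) → (A=0, B=6, C=1, D=4, E=2)
step 3: fire δ:  (A=0, B=6, C=1, D=4, E=2) → (A=0, B=9, C=1, D=4, E=1)

YES — reachable via ⟨ε, δ, δ⟩ (3 firings)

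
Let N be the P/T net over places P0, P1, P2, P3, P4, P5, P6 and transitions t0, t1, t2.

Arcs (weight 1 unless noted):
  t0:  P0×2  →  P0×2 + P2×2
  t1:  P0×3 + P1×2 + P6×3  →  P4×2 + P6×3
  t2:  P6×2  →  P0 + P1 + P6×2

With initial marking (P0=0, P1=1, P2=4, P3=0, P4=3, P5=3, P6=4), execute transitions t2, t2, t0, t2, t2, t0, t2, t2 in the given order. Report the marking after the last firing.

step 1: fire t2:  (P0=0, P1=1, P2=4, P3=0, P4=3, P5=3, P6=4) → (P0=1, P1=2, P2=4, P3=0, P4=3, P5=3, P6=4)
step 2: fire t2:  (P0=1, P1=2, P2=4, P3=0, P4=3, P5=3, P6=4) → (P0=2, P1=3, P2=4, P3=0, P4=3, P5=3, P6=4)
step 3: fire t0:  (P0=2, P1=3, P2=4, P3=0, P4=3, P5=3, P6=4) → (P0=2, P1=3, P2=6, P3=0, P4=3, P5=3, P6=4)
step 4: fire t2:  (P0=2, P1=3, P2=6, P3=0, P4=3, P5=3, P6=4) → (P0=3, P1=4, P2=6, P3=0, P4=3, P5=3, P6=4)
step 5: fire t2:  (P0=3, P1=4, P2=6, P3=0, P4=3, P5=3, P6=4) → (P0=4, P1=5, P2=6, P3=0, P4=3, P5=3, P6=4)
step 6: fire t0:  (P0=4, P1=5, P2=6, P3=0, P4=3, P5=3, P6=4) → (P0=4, P1=5, P2=8, P3=0, P4=3, P5=3, P6=4)
step 7: fire t2:  (P0=4, P1=5, P2=8, P3=0, P4=3, P5=3, P6=4) → (P0=5, P1=6, P2=8, P3=0, P4=3, P5=3, P6=4)
step 8: fire t2:  (P0=5, P1=6, P2=8, P3=0, P4=3, P5=3, P6=4) → (P0=6, P1=7, P2=8, P3=0, P4=3, P5=3, P6=4)

(P0=6, P1=7, P2=8, P3=0, P4=3, P5=3, P6=4)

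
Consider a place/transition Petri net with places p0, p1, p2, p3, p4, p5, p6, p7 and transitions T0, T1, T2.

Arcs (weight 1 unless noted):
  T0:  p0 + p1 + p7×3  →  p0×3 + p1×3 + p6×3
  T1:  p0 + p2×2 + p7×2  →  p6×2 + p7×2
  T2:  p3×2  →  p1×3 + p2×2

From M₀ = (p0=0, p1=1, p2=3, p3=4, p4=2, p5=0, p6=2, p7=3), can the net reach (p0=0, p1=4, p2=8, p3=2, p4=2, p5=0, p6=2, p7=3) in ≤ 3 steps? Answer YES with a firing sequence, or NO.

depth 0: 1 marking
depth 1: 2 markings reached so far
depth 2: 3 markings reached so far
depth 3: 3 markings reached so far
(frontier empty at depth 3; search complete)
target is not among the 3 markings reachable within 3 steps

NO — not reachable within 3 firings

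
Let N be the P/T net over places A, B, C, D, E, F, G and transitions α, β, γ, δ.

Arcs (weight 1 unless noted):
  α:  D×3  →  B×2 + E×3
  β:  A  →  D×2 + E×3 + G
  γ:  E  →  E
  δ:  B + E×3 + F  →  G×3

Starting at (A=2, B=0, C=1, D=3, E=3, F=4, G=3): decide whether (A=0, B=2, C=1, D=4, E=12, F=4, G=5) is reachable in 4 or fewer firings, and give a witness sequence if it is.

step 1: fire α:  (A=2, B=0, C=1, D=3, E=3, F=4, G=3) → (A=2, B=2, C=1, D=0, E=6, F=4, G=3)
step 2: fire β:  (A=2, B=2, C=1, D=0, E=6, F=4, G=3) → (A=1, B=2, C=1, D=2, E=9, F=4, G=4)
step 3: fire β:  (A=1, B=2, C=1, D=2, E=9, F=4, G=4) → (A=0, B=2, C=1, D=4, E=12, F=4, G=5)

YES — reachable via ⟨α, β, β⟩ (3 firings)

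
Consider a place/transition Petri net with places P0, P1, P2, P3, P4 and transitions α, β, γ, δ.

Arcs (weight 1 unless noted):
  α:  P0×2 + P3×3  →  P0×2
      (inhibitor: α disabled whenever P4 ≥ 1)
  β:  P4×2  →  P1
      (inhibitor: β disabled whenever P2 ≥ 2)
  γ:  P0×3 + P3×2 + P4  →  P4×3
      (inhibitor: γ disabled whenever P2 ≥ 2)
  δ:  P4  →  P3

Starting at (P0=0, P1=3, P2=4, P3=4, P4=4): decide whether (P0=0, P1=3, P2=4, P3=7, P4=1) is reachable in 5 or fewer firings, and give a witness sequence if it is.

step 1: fire δ:  (P0=0, P1=3, P2=4, P3=4, P4=4) → (P0=0, P1=3, P2=4, P3=5, P4=3)
step 2: fire δ:  (P0=0, P1=3, P2=4, P3=5, P4=3) → (P0=0, P1=3, P2=4, P3=6, P4=2)
step 3: fire δ:  (P0=0, P1=3, P2=4, P3=6, P4=2) → (P0=0, P1=3, P2=4, P3=7, P4=1)

YES — reachable via ⟨δ, δ, δ⟩ (3 firings)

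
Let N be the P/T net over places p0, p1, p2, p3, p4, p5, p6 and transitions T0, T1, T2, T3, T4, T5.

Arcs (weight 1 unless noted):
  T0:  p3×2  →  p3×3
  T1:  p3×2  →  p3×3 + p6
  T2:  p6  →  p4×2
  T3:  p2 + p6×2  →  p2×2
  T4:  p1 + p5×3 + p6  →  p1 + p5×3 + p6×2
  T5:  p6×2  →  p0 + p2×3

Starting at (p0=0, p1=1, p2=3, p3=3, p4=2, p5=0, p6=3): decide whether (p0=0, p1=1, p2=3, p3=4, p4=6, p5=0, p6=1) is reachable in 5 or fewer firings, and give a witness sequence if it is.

step 1: fire T0:  (p0=0, p1=1, p2=3, p3=3, p4=2, p5=0, p6=3) → (p0=0, p1=1, p2=3, p3=4, p4=2, p5=0, p6=3)
step 2: fire T2:  (p0=0, p1=1, p2=3, p3=4, p4=2, p5=0, p6=3) → (p0=0, p1=1, p2=3, p3=4, p4=4, p5=0, p6=2)
step 3: fire T2:  (p0=0, p1=1, p2=3, p3=4, p4=4, p5=0, p6=2) → (p0=0, p1=1, p2=3, p3=4, p4=6, p5=0, p6=1)

YES — reachable via ⟨T0, T2, T2⟩ (3 firings)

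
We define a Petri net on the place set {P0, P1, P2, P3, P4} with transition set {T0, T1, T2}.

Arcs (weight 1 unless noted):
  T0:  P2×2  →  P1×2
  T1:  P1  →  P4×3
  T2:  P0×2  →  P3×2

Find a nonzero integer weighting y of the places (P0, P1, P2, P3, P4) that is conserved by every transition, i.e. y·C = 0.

Incidence matrix C (rows=places, cols=transitions):
       T0   T1   T2
   P0   0    0   -2
   P1   2   -1    0
   P2  -2    0    0
   P3   0    0    2
   P4   0    3    0

Candidate y = [1, 0, 0, 1, 0]; check y·C column-wise:
  col T0: 1·0 + 0·2 + 0·-2 + 1·0 = 0
  col T1: 1·0 + 0·-1 + 1·0 + 0·3 = 0
  col T2: 1·-2 + 1·2 = 0

y = (P0:1, P1:0, P2:0, P3:1, P4:0)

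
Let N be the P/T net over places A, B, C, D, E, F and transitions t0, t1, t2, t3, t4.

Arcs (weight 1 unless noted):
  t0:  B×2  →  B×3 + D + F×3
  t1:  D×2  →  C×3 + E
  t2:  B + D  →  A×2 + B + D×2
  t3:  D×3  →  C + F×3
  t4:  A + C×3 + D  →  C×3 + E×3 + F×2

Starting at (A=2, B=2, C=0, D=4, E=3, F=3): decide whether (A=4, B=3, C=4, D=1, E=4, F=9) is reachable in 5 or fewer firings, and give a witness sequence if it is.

step 1: fire t0:  (A=2, B=2, C=0, D=4, E=3, F=3) → (A=2, B=3, C=0, D=5, E=3, F=6)
step 2: fire t1:  (A=2, B=3, C=0, D=5, E=3, F=6) → (A=2, B=3, C=3, D=3, E=4, F=6)
step 3: fire t2:  (A=2, B=3, C=3, D=3, E=4, F=6) → (A=4, B=3, C=3, D=4, E=4, F=6)
step 4: fire t3:  (A=4, B=3, C=3, D=4, E=4, F=6) → (A=4, B=3, C=4, D=1, E=4, F=9)

YES — reachable via ⟨t0, t1, t2, t3⟩ (4 firings)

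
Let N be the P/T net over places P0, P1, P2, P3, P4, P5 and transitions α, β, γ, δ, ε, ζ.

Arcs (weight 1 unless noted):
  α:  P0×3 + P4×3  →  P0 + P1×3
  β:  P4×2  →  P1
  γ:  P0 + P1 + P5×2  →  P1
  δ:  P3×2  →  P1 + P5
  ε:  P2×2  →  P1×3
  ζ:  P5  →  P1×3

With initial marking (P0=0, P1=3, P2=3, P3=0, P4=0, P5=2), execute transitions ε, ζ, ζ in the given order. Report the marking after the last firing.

(P0=0, P1=12, P2=1, P3=0, P4=0, P5=0)

step 1: fire ε:  (P0=0, P1=3, P2=3, P3=0, P4=0, P5=2) → (P0=0, P1=6, P2=1, P3=0, P4=0, P5=2)
step 2: fire ζ:  (P0=0, P1=6, P2=1, P3=0, P4=0, P5=2) → (P0=0, P1=9, P2=1, P3=0, P4=0, P5=1)
step 3: fire ζ:  (P0=0, P1=9, P2=1, P3=0, P4=0, P5=1) → (P0=0, P1=12, P2=1, P3=0, P4=0, P5=0)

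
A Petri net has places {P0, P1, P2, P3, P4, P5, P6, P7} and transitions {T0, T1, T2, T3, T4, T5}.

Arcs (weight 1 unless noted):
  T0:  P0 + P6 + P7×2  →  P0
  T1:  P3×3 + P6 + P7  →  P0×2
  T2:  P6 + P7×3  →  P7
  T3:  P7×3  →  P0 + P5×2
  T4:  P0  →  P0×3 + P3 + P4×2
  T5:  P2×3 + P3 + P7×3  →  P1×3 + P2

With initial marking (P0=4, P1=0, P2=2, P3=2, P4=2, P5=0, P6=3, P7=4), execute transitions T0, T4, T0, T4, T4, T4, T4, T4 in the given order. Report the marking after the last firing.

step 1: fire T0:  (P0=4, P1=0, P2=2, P3=2, P4=2, P5=0, P6=3, P7=4) → (P0=4, P1=0, P2=2, P3=2, P4=2, P5=0, P6=2, P7=2)
step 2: fire T4:  (P0=4, P1=0, P2=2, P3=2, P4=2, P5=0, P6=2, P7=2) → (P0=6, P1=0, P2=2, P3=3, P4=4, P5=0, P6=2, P7=2)
step 3: fire T0:  (P0=6, P1=0, P2=2, P3=3, P4=4, P5=0, P6=2, P7=2) → (P0=6, P1=0, P2=2, P3=3, P4=4, P5=0, P6=1, P7=0)
step 4: fire T4:  (P0=6, P1=0, P2=2, P3=3, P4=4, P5=0, P6=1, P7=0) → (P0=8, P1=0, P2=2, P3=4, P4=6, P5=0, P6=1, P7=0)
step 5: fire T4:  (P0=8, P1=0, P2=2, P3=4, P4=6, P5=0, P6=1, P7=0) → (P0=10, P1=0, P2=2, P3=5, P4=8, P5=0, P6=1, P7=0)
step 6: fire T4:  (P0=10, P1=0, P2=2, P3=5, P4=8, P5=0, P6=1, P7=0) → (P0=12, P1=0, P2=2, P3=6, P4=10, P5=0, P6=1, P7=0)
step 7: fire T4:  (P0=12, P1=0, P2=2, P3=6, P4=10, P5=0, P6=1, P7=0) → (P0=14, P1=0, P2=2, P3=7, P4=12, P5=0, P6=1, P7=0)
step 8: fire T4:  (P0=14, P1=0, P2=2, P3=7, P4=12, P5=0, P6=1, P7=0) → (P0=16, P1=0, P2=2, P3=8, P4=14, P5=0, P6=1, P7=0)

(P0=16, P1=0, P2=2, P3=8, P4=14, P5=0, P6=1, P7=0)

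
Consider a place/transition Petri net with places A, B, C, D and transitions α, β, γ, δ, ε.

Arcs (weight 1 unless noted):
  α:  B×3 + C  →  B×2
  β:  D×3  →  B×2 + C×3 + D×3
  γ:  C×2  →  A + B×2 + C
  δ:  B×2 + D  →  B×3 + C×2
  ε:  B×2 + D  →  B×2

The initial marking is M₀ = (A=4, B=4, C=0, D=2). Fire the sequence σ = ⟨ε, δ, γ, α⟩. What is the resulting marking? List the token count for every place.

step 1: fire ε:  (A=4, B=4, C=0, D=2) → (A=4, B=4, C=0, D=1)
step 2: fire δ:  (A=4, B=4, C=0, D=1) → (A=4, B=5, C=2, D=0)
step 3: fire γ:  (A=4, B=5, C=2, D=0) → (A=5, B=7, C=1, D=0)
step 4: fire α:  (A=5, B=7, C=1, D=0) → (A=5, B=6, C=0, D=0)

(A=5, B=6, C=0, D=0)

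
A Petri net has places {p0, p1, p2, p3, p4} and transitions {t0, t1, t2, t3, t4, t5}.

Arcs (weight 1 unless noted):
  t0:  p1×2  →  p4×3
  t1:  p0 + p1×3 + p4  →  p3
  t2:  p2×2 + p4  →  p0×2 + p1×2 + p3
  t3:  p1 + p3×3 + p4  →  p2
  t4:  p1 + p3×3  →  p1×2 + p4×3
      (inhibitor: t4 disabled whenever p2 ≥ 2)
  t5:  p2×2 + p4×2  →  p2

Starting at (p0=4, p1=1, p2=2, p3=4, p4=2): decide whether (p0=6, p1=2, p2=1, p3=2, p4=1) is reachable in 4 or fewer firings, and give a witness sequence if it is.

NO — not reachable within 4 firings

depth 0: 1 marking
depth 1: 4 markings reached so far
depth 2: 9 markings reached so far
depth 3: 13 markings reached so far
depth 4: 16 markings reached so far
target is not among the 16 markings reachable within 4 steps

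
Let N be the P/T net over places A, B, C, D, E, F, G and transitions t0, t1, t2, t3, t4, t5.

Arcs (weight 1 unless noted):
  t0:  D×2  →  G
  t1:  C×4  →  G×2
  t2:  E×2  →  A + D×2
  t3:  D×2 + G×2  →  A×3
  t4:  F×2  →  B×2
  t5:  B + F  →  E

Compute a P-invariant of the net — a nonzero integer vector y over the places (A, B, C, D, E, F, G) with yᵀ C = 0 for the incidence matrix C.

y = (A:2, B:1, C:1, D:1, E:2, F:1, G:2)

Incidence matrix C (rows=places, cols=transitions):
       t0   t1   t2   t3   t4   t5
    A   0    0    1    3    0    0
    B   0    0    0    0    2   -1
    C   0   -4    0    0    0    0
    D  -2    0    2   -2    0    0
    E   0    0   -2    0    0    1
    F   0    0    0    0   -2   -1
    G   1    2    0   -2    0    0

Candidate y = [2, 1, 1, 1, 2, 1, 2]; check y·C column-wise:
  col t0: 2·0 + 1·0 + 1·0 + 1·-2 + 2·0 + 1·0 + 2·1 = 0
  col t1: 2·0 + 1·0 + 1·-4 + 1·0 + 2·0 + 1·0 + 2·2 = 0
  col t2: 2·1 + 1·0 + 1·0 + 1·2 + 2·-2 + 1·0 + 2·0 = 0
  col t3: 2·3 + 1·0 + 1·0 + 1·-2 + 2·0 + 1·0 + 2·-2 = 0
  col t4: 2·0 + 1·2 + 1·0 + 1·0 + 2·0 + 1·-2 + 2·0 = 0
  col t5: 2·0 + 1·-1 + 1·0 + 1·0 + 2·1 + 1·-1 + 2·0 = 0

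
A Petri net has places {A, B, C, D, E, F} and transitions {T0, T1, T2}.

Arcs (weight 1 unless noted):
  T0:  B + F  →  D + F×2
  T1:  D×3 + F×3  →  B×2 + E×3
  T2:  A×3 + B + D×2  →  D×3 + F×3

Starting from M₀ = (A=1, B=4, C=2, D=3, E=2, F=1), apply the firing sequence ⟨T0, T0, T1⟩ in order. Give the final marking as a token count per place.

step 1: fire T0:  (A=1, B=4, C=2, D=3, E=2, F=1) → (A=1, B=3, C=2, D=4, E=2, F=2)
step 2: fire T0:  (A=1, B=3, C=2, D=4, E=2, F=2) → (A=1, B=2, C=2, D=5, E=2, F=3)
step 3: fire T1:  (A=1, B=2, C=2, D=5, E=2, F=3) → (A=1, B=4, C=2, D=2, E=5, F=0)

(A=1, B=4, C=2, D=2, E=5, F=0)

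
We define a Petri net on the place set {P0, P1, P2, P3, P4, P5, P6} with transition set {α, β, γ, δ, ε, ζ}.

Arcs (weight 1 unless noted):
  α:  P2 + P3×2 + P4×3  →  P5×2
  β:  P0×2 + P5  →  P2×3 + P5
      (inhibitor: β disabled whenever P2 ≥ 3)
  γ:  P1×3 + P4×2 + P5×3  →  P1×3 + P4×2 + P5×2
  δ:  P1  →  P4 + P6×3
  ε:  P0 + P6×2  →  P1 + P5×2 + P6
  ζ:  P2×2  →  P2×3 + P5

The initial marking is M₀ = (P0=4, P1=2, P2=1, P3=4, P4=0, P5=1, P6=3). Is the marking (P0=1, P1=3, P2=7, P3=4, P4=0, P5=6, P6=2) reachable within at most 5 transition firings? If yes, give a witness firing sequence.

step 1: fire β:  (P0=4, P1=2, P2=1, P3=4, P4=0, P5=1, P6=3) → (P0=2, P1=2, P2=4, P3=4, P4=0, P5=1, P6=3)
step 2: fire ε:  (P0=2, P1=2, P2=4, P3=4, P4=0, P5=1, P6=3) → (P0=1, P1=3, P2=4, P3=4, P4=0, P5=3, P6=2)
step 3: fire ζ:  (P0=1, P1=3, P2=4, P3=4, P4=0, P5=3, P6=2) → (P0=1, P1=3, P2=5, P3=4, P4=0, P5=4, P6=2)
step 4: fire ζ:  (P0=1, P1=3, P2=5, P3=4, P4=0, P5=4, P6=2) → (P0=1, P1=3, P2=6, P3=4, P4=0, P5=5, P6=2)
step 5: fire ζ:  (P0=1, P1=3, P2=6, P3=4, P4=0, P5=5, P6=2) → (P0=1, P1=3, P2=7, P3=4, P4=0, P5=6, P6=2)

YES — reachable via ⟨β, ε, ζ, ζ, ζ⟩ (5 firings)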